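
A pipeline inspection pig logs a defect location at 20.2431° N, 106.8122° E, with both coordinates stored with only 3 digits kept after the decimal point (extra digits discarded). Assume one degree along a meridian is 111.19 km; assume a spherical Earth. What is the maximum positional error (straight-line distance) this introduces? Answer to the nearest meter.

152 meters

Truncating at 3 decimal places can drop up to a full unit in the last place, so each coordinate may be off by as much as 0.001°.
North–south component: 0.001° × 111190 = 111.19 m.
E–W at 20.2431°: 0.001° × 111190 × cos 20.2431° = 0.001 × 111190 × 0.9382 ≈ 104.322 m.
The two errors are perpendicular, so the maximum displacement is √(111.19² + 104.322²) ≈ 152.467 m.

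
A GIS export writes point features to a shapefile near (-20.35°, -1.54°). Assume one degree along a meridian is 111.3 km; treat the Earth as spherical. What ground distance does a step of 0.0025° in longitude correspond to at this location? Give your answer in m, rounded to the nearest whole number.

One degree of longitude here spans 111300 × cos 20.35° = 111300 × 0.9376 ≈ 104353 m; 0.0025° of that is 260.883 m.

261 m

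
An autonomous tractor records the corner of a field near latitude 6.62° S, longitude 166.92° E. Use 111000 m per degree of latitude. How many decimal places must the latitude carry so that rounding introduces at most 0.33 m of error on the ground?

One degree of latitude covers 111000 m.
Rounding to N decimal places gives at most 0.5 × 10⁻ᴺ degrees of error, i.e. 0.5 × 10⁻ᴺ × 111000 m.
Need 0.5 × 111000 × 10⁻ᴺ ≤ 0.33 → 10⁻ᴺ ≤ 5.946e-06, so N ≥ 5.23.
N = 5 would give 0.555 m (too coarse); N = 6 gives 0.0555 m ≤ 0.33 m.

6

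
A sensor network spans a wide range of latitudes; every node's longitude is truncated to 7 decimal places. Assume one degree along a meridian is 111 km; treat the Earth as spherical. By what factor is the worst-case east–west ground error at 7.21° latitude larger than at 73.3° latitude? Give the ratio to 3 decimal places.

Truncating at 7 decimal places can drop up to a full unit in the last place, so the longitude may be off by as much as 1e-07°.
At 7.21°: 1e-07° × 111000 × cos 7.21° = 1e-07 × 111000 × 0.9921 ≈ 0.011012 m.
Error at 73.3° = 1e-07° × 111000 × cos 73.3° ≈ 0.0111 × 0.2874 = 0.0031897 m.
Ratio: 0.011012 / 0.0031897 = cos 7.21° / cos 73.3° ≈ 3.4524.

3.452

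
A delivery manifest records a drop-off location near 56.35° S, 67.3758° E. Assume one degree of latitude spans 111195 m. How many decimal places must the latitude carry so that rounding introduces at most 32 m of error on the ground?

One degree of latitude covers 111195 m.
With N decimal places the half-ulp bound is 0.5·10⁻ᴺ°, or 0.5·10⁻ᴺ × 111195 m on the ground.
Setting 55597.5 × 10⁻ᴺ ≤ 32 gives 10ᴺ ≥ 1737, i.e. N ≥ 3.24.
N = 3 would give 55.6 m (too coarse); N = 4 gives 5.56 m ≤ 32 m.

4 decimal places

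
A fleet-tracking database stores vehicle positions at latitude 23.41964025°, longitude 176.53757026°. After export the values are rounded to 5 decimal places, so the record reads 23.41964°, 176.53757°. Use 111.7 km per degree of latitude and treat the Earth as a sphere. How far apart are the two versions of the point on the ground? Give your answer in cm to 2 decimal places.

3.86 cm

The latitude changed by +0.00000025° and the longitude by +0.00000026°.
N–S: 0.00000025° × 111700 m/° = 0.027925 m.
East–west at this latitude: 0.00000026° × 111700 × cos 23.4196° ≈ 0.00000026 × 102498 = 0.0266495 m.
Distance: √(0.027925² + 0.0266495²) ≈ 0.0386005 m.
That is 0.0386005 m = 3.8601 cm.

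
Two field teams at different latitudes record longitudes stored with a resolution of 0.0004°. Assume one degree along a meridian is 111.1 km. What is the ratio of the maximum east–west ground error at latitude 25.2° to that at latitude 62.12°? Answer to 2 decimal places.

With a 0.0004° grid the true value lies within half a step, ±0.0004°/2 = ±0.0002°, of the stored one.
At 25.2°: 0.0002° × 111100 × cos 25.2° = 0.0002 × 111100 × 0.9048 ≈ 20.105 m.
At 62.12°: 0.0002° × 111100 × cos 62.12° = 0.0002 × 111100 × 0.4676 ≈ 10.391 m.
Ratio: 20.105 / 10.391 = cos 25.2° / cos 62.12° ≈ 1.9350.

1.93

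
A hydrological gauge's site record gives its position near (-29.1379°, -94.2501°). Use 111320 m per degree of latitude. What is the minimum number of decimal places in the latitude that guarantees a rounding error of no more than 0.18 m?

6 decimal places

One degree of latitude covers 111320 m.
Rounding to N decimal places gives at most 0.5 × 10⁻ᴺ degrees of error, i.e. 0.5 × 10⁻ᴺ × 111320 m.
Setting 55660 × 10⁻ᴺ ≤ 0.18 gives 10ᴺ ≥ 3.092e+05, i.e. N ≥ 5.49.
So 6 decimal places suffice (0.0557 m); 5 would allow up to 0.557 m.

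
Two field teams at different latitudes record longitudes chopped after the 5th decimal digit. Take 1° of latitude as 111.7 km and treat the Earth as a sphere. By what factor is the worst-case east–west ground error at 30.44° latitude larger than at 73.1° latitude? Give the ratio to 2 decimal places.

2.97

Truncating at 5 decimal places can drop up to a full unit in the last place, so the longitude may be off by as much as 1e-05°.
Error at 30.44° = 1e-05° × 111700 × cos 30.44° ≈ 1.117 × 0.8622 = 0.96303 m.
At 73.1°: 1e-05° × 111700 × cos 73.1° = 1e-05 × 111700 × 0.2907 ≈ 0.32471 m.
The ratio reduces to cos 30.44° / cos 73.1° = 0.8622/0.2907 ≈ 2.9658.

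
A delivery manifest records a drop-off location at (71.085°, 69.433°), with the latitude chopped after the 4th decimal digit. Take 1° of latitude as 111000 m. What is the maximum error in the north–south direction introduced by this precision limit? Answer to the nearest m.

11 m

Truncating at 4 decimal places can drop up to a full unit in the last place, so the latitude may be off by as much as 0.0001°.
So the N–S error is at most 0.0001 × 111000 = 11.1 m.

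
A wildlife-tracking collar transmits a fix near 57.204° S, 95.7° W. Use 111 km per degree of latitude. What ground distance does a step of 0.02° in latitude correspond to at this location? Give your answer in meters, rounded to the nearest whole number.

2220 meters

Along a meridian 0.02° is 0.02 × 111000 = 2220 m.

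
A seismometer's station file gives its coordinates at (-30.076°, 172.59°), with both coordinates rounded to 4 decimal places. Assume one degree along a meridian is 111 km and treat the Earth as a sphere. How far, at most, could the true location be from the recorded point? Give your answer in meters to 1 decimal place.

7.3 meters

Rounding to 4 decimal places leaves each coordinate within ±5e-05° of the true value.
Latitude error → 5e-05 × 111000 = 5.55 m along the meridian.
Longitude error → 5e-05 × 111000 × cos 30.076° = 5e-05 × 111000 × 0.8654 ≈ 4.80276 m.
The two errors are perpendicular, so the maximum displacement is √(5.55² + 4.80276²) ≈ 7.33955 m.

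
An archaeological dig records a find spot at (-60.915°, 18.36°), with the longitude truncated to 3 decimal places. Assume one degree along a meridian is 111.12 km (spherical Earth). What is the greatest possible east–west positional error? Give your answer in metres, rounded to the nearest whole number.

Truncating at 3 decimal places can drop up to a full unit in the last place, so the longitude may be off by as much as 0.001°.
Parallels shrink by cos φ, so at 60.915° a degree of longitude is 111120 × 0.4861 ≈ 54016.2 m.
So at most 0.001° × 54016.2 ≈ 54.0162 m east–west.

54 metres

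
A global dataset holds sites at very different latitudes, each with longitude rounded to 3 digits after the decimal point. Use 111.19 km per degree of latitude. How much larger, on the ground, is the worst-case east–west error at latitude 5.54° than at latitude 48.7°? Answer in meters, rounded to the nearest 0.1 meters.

18.6 meters

Rounding to 3 decimal places leaves the longitude within ±0.0005° of the true value.
Error at 5.54° = 0.0005° × 111190 × cos 5.54° ≈ 55.595 × 0.9953 = 55.335 m.
At 48.7°: 0.0005° × 111190 × cos 48.7° = 0.0005 × 111190 × 0.6600 ≈ 36.693 m.
So the lower-latitude error exceeds the higher by 55.335 − 36.693 = 18.643 m.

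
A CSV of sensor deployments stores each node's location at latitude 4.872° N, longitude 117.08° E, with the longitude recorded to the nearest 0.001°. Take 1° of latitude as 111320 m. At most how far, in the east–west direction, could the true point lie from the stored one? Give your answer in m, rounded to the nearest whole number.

Rounding to 3 decimal places leaves the longitude within ±0.0005° of the true value.
One degree of longitude at 4.872° is 111320 × cos 4.872° ≈ 111320 × 0.9964 = 110918 m.
East–west error: 0.0005° × 110918 m/° ≈ 55.4589 m.

55 m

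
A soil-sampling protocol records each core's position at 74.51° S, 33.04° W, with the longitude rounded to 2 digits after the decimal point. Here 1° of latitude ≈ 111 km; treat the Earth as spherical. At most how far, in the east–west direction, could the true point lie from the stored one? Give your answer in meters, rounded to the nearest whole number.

Rounding to 2 decimal places leaves the longitude within ±0.005° of the true value.
One degree of longitude at 74.51° is 111000 × cos 74.51° ≈ 111000 × 0.2671 = 29644.8 m.
East–west error: 0.005° × 29644.8 m/° ≈ 148.224 m.

148 meters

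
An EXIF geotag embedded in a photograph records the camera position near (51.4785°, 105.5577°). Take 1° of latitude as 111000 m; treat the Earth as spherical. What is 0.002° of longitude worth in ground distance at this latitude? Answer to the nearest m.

0.002° of longitude at 51.4785° is 0.002 × 111000 × cos 51.4785° ≈ 0.002 × 69131.7 = 138.263 m.

138 m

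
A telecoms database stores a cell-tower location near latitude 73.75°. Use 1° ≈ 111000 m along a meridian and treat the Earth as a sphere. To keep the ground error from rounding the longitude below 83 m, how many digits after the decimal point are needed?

3 decimal places

At 73.75° one degree of longitude covers 111000 × cos 73.75° ≈ 111000 × 0.2798 ≈ 31061 m.
Rounding to N decimal places gives at most 0.5 × 10⁻ᴺ degrees of error, i.e. 0.5 × 10⁻ᴺ × 31061 m.
Setting 15530.5 × 10⁻ᴺ ≤ 83 gives 10ᴺ ≥ 187.1, i.e. N ≥ 2.27.
So 3 decimal places suffice (15.5 m); 2 would allow up to 155 m.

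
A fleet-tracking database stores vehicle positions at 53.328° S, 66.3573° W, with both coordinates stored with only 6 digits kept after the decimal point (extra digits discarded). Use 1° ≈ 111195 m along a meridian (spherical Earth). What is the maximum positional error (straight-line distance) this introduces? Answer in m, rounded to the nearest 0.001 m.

Truncating at 6 decimal places can drop up to a full unit in the last place, so each coordinate may be off by as much as 1e-06°.
North–south component: 1e-06° × 111195 = 0.111195 m.
East–west component at 53.328°: 1e-06° × 111195 × cos 53.328° ≈ 1e-06 × 66409.4 ≈ 0.0664094 m.
Worst case both components are at the extreme and orthogonal: √(0.111195² + 0.0664094²) ≈ 0.129517 m.

0.130 m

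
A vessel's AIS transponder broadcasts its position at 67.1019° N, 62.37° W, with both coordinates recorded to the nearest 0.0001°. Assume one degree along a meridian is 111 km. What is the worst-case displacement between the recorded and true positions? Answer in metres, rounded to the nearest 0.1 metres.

Rounding to 4 decimal places leaves each coordinate within ±5e-05° of the true value.
N–S: 5e-05° × 111000 m/° = 5.55 m.
East–west component at 67.1019°: 5e-05° × 111000 × cos 67.1019° ≈ 5e-05 × 43189.4 ≈ 2.15947 m.
Worst case both components are at the extreme and orthogonal: √(5.55² + 2.15947²) ≈ 5.95532 m.

6.0 metres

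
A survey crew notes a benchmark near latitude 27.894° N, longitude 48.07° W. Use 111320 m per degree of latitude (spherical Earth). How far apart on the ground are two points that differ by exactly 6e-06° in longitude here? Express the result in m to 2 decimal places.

At 27.894° a degree of longitude is 111320 × cos 27.894° ≈ 98386.2 m, so 6e-06° corresponds to 0.590317 m.

0.59 m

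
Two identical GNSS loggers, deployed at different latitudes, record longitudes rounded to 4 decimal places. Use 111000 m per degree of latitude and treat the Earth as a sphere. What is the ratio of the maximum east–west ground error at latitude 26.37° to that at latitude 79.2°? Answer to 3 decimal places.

Rounding to 4 decimal places leaves the longitude within ±5e-05° of the true value.
Error at 26.37° = 5e-05° × 111000 × cos 26.37° ≈ 5.55 × 0.8959 = 4.9725 m.
At 79.2°: 5e-05° × 111000 × cos 79.2° = 5e-05 × 111000 × 0.1874 ≈ 1.04 m.
Ratio: 4.9725 / 1.04 = cos 26.37° / cos 79.2° ≈ 4.7814.

4.781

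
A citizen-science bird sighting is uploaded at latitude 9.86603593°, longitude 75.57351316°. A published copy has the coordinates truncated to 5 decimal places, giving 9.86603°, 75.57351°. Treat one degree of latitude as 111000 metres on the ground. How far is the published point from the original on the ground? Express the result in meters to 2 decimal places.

Δlat = 9.86603593 − 9.86603 = +0.00000593°; Δlon = 75.57351316 − 75.57351 = +0.00000316°.
N–S: 0.00000593° × 111000 m/° = 0.65823 m.
E–W at 9.86603°: 0.00000316° × 111000 × cos 9.86603° = 0.00000316 × 111000 × 0.9852 ≈ 0.345573 m.
Combined displacement = (0.65823² + 0.345573²)^½ ≈ 0.743429 m.

0.74 meters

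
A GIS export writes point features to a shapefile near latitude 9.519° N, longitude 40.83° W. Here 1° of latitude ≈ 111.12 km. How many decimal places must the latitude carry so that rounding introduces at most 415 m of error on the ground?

3 decimal places

One degree of latitude covers 111120 m.
N decimal places → at most half a unit in the last place, 0.5 × 10⁻ᴺ° = 111120/2 × 10⁻ᴺ m.
Setting 55560 × 10⁻ᴺ ≤ 415 gives 10ᴺ ≥ 133.9, i.e. N ≥ 2.13.
N = 2 would give 556 m (too coarse); N = 3 gives 55.6 m ≤ 415 m.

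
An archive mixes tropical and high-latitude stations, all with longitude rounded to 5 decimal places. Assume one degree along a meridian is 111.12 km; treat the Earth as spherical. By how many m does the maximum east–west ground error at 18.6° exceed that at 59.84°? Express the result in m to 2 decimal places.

0.25 m

Rounding to 5 decimal places leaves the longitude within ±5e-06° of the true value.
At 18.6°: 5e-06° × 111120 × cos 18.6° = 5e-06 × 111120 × 0.9478 ≈ 0.52658 m.
At 59.84°: 5e-06° × 111120 × cos 59.84° = 5e-06 × 111120 × 0.5024 ≈ 0.27914 m.
Difference: 0.52658 − 0.27914 = 0.24744 m.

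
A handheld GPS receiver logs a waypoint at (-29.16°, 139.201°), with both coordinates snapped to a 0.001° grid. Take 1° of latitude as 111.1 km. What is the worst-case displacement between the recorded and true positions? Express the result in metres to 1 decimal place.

73.7 metres

With a 0.001° grid the true value lies within half a step, ±0.001°/2 = ±0.0005°, of the stored one.
Latitude error → 0.0005 × 111100 = 55.55 m along the meridian.
Longitude error → 0.0005 × 111100 × cos 29.16° = 0.0005 × 111100 × 0.8733 ≈ 48.5097 m.
Combining orthogonally: (55.55² + 48.5097²)^½ ≈ 73.7496 m.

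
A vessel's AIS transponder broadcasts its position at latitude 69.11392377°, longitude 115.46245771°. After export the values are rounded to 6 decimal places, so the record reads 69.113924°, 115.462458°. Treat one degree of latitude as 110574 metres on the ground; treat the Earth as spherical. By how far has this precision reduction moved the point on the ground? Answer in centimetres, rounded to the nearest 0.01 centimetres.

2.79 centimetres

Δlat = 69.11392377 − 69.113924 = -0.00000023°; Δlon = 115.46245771 − 115.462458 = -0.00000029°.
N–S: -0.00000023° × 110574 m/° = -0.025432 m.
E–W at 69.1139°: -0.00000029° × 110574 × cos 69.1139° = -0.00000029 × 110574 × 0.3565 ≈ -0.011432 m.
Combined displacement = (0.025432² + 0.011432²)^½ ≈ 0.0278833 m.
That is 0.0278833 m = 2.7883 cm.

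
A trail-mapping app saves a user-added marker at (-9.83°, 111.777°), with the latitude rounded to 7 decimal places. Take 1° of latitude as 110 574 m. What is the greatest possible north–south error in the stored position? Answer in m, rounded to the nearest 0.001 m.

Rounding to 7 decimal places leaves the latitude within ±5e-08° of the true value.
North–south distance: 5e-08° × 110574 m/° = 0.0055287 m.

0.006 m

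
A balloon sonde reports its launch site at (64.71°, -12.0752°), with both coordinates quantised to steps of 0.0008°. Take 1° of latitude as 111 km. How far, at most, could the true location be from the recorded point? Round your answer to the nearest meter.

48 meters

With a 0.0008° grid the true value lies within half a step, ±0.0008°/2 = ±0.0004°, of the stored one.
Latitude error → 0.0004 × 111000 = 44.4 m along the meridian.
E–W at 64.71°: 0.0004° × 111000 × cos 64.71° = 0.0004 × 111000 × 0.4272 ≈ 18.9677 m.
Worst case both components are at the extreme and orthogonal: √(44.4² + 18.9677²) ≈ 48.2818 m.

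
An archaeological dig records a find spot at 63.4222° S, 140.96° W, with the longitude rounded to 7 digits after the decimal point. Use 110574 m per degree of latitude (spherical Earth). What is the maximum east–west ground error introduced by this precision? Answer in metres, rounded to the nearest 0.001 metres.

Rounding to 7 decimal places leaves the longitude within ±5e-08° of the true value.
Parallels shrink by cos φ, so at 63.4222° a degree of longitude is 110574 × 0.4474 ≈ 49472.2 m.
East–west error: 5e-08° × 49472.2 m/° ≈ 0.00247361 m.

0.002 metres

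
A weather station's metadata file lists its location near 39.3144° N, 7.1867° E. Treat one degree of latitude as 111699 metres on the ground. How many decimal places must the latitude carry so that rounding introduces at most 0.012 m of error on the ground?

One degree of latitude covers 111699 m.
With N decimal places the half-ulp bound is 0.5·10⁻ᴺ°, or 0.5·10⁻ᴺ × 111699 m on the ground.
Need 0.5 × 111699 × 10⁻ᴺ ≤ 0.012 → 10⁻ᴺ ≤ 2.149e-07, so N ≥ 6.67.
At 6 places the error can reach 0.0558 m, but 7 places keeps it to 0.00558 m.

7 decimal places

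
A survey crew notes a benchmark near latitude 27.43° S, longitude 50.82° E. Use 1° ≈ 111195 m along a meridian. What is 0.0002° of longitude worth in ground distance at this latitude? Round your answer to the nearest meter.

20 meters

At 27.43° a degree of longitude is 111195 × cos 27.43° ≈ 98693.8 m, so 0.0002° corresponds to 19.7388 m.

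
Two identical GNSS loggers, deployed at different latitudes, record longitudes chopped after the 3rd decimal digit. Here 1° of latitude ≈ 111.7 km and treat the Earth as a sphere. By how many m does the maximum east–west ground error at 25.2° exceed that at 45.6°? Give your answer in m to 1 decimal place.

22.9 m

Truncating at 3 decimal places can drop up to a full unit in the last place, so the longitude may be off by as much as 0.001°.
At 25.2°: 0.001° × 111700 × cos 25.2° = 0.001 × 111700 × 0.9048 ≈ 101.07 m.
At 45.6°: 0.001° × 111700 × cos 45.6° = 0.001 × 111700 × 0.6997 ≈ 78.152 m.
Difference: 101.07 − 78.152 = 22.917 m.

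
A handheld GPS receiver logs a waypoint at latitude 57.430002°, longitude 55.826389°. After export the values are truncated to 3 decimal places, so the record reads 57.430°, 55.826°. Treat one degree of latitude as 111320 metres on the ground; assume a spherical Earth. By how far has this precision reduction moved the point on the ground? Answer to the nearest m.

The latitude changed by +0.000002° and the longitude by +0.000389°.
N–S: 0.000002° × 111320 m/° = 0.22264 m.
East–west at this latitude: 0.000389° × 111320 × cos 57.43° ≈ 0.000389 × 59926.9 = 23.3115 m.
Distance: √(0.22264² + 23.3115²) ≈ 23.3126 m.

23 m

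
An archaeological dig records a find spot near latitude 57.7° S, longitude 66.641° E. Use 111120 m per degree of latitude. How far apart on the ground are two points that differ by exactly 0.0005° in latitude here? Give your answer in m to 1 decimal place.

Along a meridian 0.0005° is 0.0005 × 111120 = 55.56 m.

55.6 m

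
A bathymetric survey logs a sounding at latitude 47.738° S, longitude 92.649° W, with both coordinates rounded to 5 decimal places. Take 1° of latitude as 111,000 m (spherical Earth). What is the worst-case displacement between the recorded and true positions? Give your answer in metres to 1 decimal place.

Rounding to 5 decimal places leaves each coordinate within ±5e-06° of the true value.
North–south component: 5e-06° × 111000 = 0.555 m.
E–W at 47.738°: 5e-06° × 111000 × cos 47.738° = 5e-06 × 111000 × 0.6725 ≈ 0.37325 m.
Worst case both components are at the extreme and orthogonal: √(0.555² + 0.37325²) ≈ 0.668835 m.

0.7 metres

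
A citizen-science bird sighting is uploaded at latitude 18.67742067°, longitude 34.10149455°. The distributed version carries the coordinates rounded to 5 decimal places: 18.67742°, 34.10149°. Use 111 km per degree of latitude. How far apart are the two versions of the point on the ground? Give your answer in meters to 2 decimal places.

0.48 meters

The latitude changed by +0.00000067° and the longitude by +0.00000455°.
N–S: 0.00000067° × 111000 m/° = 0.07437 m.
E–W at 18.6774°: 0.00000455° × 111000 × cos 18.6774° = 0.00000455 × 111000 × 0.9473 ≈ 0.478452 m.
Distance: √(0.07437² + 0.478452²) ≈ 0.484198 m.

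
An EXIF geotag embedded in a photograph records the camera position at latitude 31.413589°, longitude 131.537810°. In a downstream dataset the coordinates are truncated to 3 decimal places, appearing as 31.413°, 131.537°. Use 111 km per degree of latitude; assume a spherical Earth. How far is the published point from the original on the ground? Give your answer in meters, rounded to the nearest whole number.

101 meters

Δlat = 31.413589 − 31.413 = +0.000589°; Δlon = 131.537810 − 131.537 = +0.000810°.
N–S: 0.000589° × 111000 m/° = 65.379 m.
E–W at 31.413°: 0.000810° × 111000 × cos 31.413° = 0.000810 × 111000 × 0.8534 ≈ 76.7321 m.
Hypotenuse of the two orthogonal shifts: √(65.379² + 76.7321²) = 100.808 m.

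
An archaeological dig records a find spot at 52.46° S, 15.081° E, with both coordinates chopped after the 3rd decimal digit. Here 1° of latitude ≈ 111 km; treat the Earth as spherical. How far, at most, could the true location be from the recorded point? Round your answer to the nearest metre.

Truncating at 3 decimal places can drop up to a full unit in the last place, so each coordinate may be off by as much as 0.001°.
Latitude error → 0.001 × 111000 = 111 m along the meridian.
Longitude error → 0.001 × 111000 × cos 52.46° = 0.001 × 111000 × 0.6093 ≈ 67.634 m.
The two errors are perpendicular, so the maximum displacement is √(111² + 67.634²) ≈ 129.982 m.

130 metres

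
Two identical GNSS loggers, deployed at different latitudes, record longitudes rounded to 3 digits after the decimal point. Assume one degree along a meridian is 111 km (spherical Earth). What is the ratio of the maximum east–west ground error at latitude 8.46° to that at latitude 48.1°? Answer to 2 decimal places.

Rounding to 3 decimal places leaves the longitude within ±0.0005° of the true value.
At 8.46°: 0.0005° × 111000 × cos 8.46° = 0.0005 × 111000 × 0.9891 ≈ 54.896 m.
At 48.1°: 0.0005° × 111000 × cos 48.1° = 0.0005 × 111000 × 0.6678 ≈ 37.065 m.
Ratio: 54.896 / 37.065 = cos 8.46° / cos 48.1° ≈ 1.4811.

1.48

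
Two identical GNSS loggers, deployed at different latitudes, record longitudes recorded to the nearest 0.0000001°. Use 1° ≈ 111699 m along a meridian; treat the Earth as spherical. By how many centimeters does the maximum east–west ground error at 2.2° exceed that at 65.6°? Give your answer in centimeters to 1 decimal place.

0.3 centimeters

Rounding to 7 decimal places leaves the longitude within ±5e-08° of the true value.
Error at 2.2° = 5e-08° × 111699 × cos 2.2° ≈ 0.0055849 × 0.9993 = 0.0055808 m.
Error at 65.6° = 5e-08° × 111699 × cos 65.6° ≈ 0.0055849 × 0.4131 = 0.0023072 m.
Difference: 0.0055808 − 0.0023072 = 0.0032737 m.
That is 0.00327367 m = 0.32737 cm.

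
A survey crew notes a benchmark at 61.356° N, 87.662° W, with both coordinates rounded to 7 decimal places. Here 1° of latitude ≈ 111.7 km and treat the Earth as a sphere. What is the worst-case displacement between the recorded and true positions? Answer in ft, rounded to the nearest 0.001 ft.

0.020 ft

Rounding to 7 decimal places leaves each coordinate within ±5e-08° of the true value.
North–south component: 5e-08° × 111700 = 0.005585 m.
East–west component at 61.356°: 5e-08° × 111700 × cos 61.356° ≈ 5e-08 × 53545.2 ≈ 0.00267726 m.
The two errors are perpendicular, so the maximum displacement is √(0.005585² + 0.00267726²) ≈ 0.00619354 m.
Converting: 0.00619354 m × 3.2808 ft/m ≈ 0.02032 ft.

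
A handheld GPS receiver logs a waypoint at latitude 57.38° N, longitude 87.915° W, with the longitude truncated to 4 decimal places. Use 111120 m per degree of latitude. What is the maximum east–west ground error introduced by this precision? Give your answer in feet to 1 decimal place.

19.7 feet

Truncating at 4 decimal places can drop up to a full unit in the last place, so the longitude may be off by as much as 0.0001°.
At latitude 57.38° a degree of longitude spans 111120 m × cos 57.38° = 111120 × 0.5391 ≈ 59900.9 m.
East–west error: 0.0001° × 59900.9 m/° ≈ 5.99009 m.
Converting: 5.99009 m × 3.2808 ft/m ≈ 19.653 ft.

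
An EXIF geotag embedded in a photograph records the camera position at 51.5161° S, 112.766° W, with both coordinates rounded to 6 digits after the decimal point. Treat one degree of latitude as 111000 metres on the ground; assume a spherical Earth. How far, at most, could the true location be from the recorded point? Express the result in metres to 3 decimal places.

0.065 metres

Rounding to 6 decimal places leaves each coordinate within ±5e-07° of the true value.
N–S: 5e-07° × 111000 m/° = 0.0555 m.
Longitude error → 5e-07 × 111000 × cos 51.5161° = 5e-07 × 111000 × 0.6223 ≈ 0.0345374 m.
The two errors are perpendicular, so the maximum displacement is √(0.0555² + 0.0345374²) ≈ 0.0653688 m.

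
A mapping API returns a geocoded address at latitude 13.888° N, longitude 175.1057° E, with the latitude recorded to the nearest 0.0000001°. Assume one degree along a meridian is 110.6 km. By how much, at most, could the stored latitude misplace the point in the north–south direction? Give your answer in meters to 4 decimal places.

Rounding to 7 decimal places leaves the latitude within ±5e-08° of the true value.
Along the meridian that is 5e-08° × 110600 m/° = 0.00553 m.

0.0055 meters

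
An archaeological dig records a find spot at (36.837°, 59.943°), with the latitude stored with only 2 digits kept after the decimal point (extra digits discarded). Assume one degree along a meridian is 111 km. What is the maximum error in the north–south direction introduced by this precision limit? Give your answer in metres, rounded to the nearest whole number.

Truncating at 2 decimal places can drop up to a full unit in the last place, so the latitude may be off by as much as 0.01°.
So the N–S error is at most 0.01 × 111000 = 1110 m.

1110 metres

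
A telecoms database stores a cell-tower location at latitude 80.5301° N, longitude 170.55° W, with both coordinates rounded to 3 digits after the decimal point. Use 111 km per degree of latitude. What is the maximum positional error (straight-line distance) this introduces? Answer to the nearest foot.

Rounding to 3 decimal places leaves each coordinate within ±0.0005° of the true value.
North–south component: 0.0005° × 111000 = 55.5 m.
Longitude error → 0.0005 × 111000 × cos 80.5301° = 0.0005 × 111000 × 0.1645 ≈ 9.13138 m.
Combining orthogonally: (55.5² + 9.13138²)^½ ≈ 56.2462 m.
Converting: 56.2462 m × 3.2808 ft/m ≈ 184.53 ft.

185 feet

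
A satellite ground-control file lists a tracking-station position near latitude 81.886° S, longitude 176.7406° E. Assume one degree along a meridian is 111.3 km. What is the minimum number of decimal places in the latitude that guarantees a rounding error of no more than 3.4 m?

One degree of latitude covers 111300 m.
Rounding to N decimal places gives at most 0.5 × 10⁻ᴺ degrees of error, i.e. 0.5 × 10⁻ᴺ × 111300 m.
Need 0.5 × 111300 × 10⁻ᴺ ≤ 3.4 → 10⁻ᴺ ≤ 6.110e-05, so N ≥ 4.21.
N = 4 would give 5.57 m (too coarse); N = 5 gives 0.556 m ≤ 3.4 m.

5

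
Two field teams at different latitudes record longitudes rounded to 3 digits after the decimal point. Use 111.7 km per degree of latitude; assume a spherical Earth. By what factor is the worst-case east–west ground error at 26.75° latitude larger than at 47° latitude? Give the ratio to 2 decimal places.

1.31

Rounding to 3 decimal places leaves the longitude within ±0.0005° of the true value.
Error at 26.75° = 0.0005° × 111700 × cos 26.75° ≈ 55.85 × 0.8930 = 49.873 m.
At 47°: 0.0005° × 111700 × cos 47° = 0.0005 × 111700 × 0.6820 ≈ 38.09 m.
The ratio reduces to cos 26.75° / cos 47° = 0.8930/0.6820 ≈ 1.3094.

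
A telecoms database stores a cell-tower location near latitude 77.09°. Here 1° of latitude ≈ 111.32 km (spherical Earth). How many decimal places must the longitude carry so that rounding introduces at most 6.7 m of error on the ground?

4

At 77.09° one degree of longitude covers 111320 × cos 77.09° ≈ 111320 × 0.2234 ≈ 24871.1 m.
With N decimal places the half-ulp bound is 0.5·10⁻ᴺ°, or 0.5·10⁻ᴺ × 24871.1 m on the ground.
Setting 12435.6 × 10⁻ᴺ ≤ 6.7 gives 10ᴺ ≥ 1856, i.e. N ≥ 3.27.
At 3 places the error can reach 12.4 m, but 4 places keeps it to 1.24 m.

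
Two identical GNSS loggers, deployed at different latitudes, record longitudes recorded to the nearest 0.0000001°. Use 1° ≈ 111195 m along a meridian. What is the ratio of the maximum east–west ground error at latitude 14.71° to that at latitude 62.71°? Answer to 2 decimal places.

2.11

Rounding to 7 decimal places leaves the longitude within ±5e-08° of the true value.
Error at 14.71° = 5e-08° × 111195 × cos 14.71° ≈ 0.0055597 × 0.9672 = 0.0053775 m.
At 62.71°: 5e-08° × 111195 × cos 62.71° = 5e-08 × 111195 × 0.4585 ≈ 0.0025491 m.
Ratio: 0.0053775 / 0.0025491 = cos 14.71° / cos 62.71° ≈ 2.1096.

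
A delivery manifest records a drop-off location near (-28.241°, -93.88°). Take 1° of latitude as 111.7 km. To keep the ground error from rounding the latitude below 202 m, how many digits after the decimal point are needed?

3 decimal places

One degree of latitude covers 111700 m.
With N decimal places the half-ulp bound is 0.5·10⁻ᴺ°, or 0.5·10⁻ᴺ × 111700 m on the ground.
Setting 55850 × 10⁻ᴺ ≤ 202 gives 10ᴺ ≥ 276.5, i.e. N ≥ 2.44.
N = 2 would give 558 m (too coarse); N = 3 gives 55.9 m ≤ 202 m.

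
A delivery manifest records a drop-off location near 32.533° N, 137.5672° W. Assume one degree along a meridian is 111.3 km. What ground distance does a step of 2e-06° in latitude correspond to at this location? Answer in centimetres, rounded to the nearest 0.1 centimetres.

2e-06° × 111300 m/° = 0.2226 m.
That is 0.2226 m = 22.26 cm.

22.3 centimetres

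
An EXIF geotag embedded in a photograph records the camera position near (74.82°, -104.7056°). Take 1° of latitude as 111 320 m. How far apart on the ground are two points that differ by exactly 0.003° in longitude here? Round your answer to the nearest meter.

87 meters

0.003° of longitude at 74.82° is 0.003 × 111320 × cos 74.82° ≈ 0.003 × 29149.4 = 87.4482 m.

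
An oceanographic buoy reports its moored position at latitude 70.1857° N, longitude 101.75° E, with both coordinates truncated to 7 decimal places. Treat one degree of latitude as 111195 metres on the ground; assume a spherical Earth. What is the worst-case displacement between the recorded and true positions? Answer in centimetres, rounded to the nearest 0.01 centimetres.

Truncating at 7 decimal places can drop up to a full unit in the last place, so each coordinate may be off by as much as 1e-07°.
North–south component: 1e-07° × 111195 = 0.0111195 m.
E–W at 70.1857°: 1e-07° × 111195 × cos 70.1857° = 1e-07 × 111195 × 0.3390 ≈ 0.00376921 m.
The two errors are perpendicular, so the maximum displacement is √(0.0111195² + 0.00376921²) ≈ 0.011741 m.
That is 0.011741 m = 1.1741 cm.

1.17 centimetres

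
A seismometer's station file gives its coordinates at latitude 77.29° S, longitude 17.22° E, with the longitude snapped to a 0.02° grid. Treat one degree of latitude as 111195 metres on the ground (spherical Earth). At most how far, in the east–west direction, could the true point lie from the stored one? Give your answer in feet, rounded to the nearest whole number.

803 feet

With a 0.02° grid the true value lies within half a step, ±0.02°/2 = ±0.01°, of the stored one.
One degree of longitude at 77.29° is 111195 × cos 77.29° ≈ 111195 × 0.2200 = 24464.7 m.
Maximum E–W displacement: 0.01 × 24464.7 = 244.647 m.
Converting: 244.647 m × 3.2808 ft/m ≈ 802.65 ft.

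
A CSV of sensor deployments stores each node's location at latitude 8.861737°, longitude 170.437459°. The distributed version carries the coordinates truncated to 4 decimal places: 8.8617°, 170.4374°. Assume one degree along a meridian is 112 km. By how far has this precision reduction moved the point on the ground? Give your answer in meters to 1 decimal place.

7.7 meters

Δlat = 8.861737 − 8.8617 = +0.000037°; Δlon = 170.437459 − 170.4374 = +0.000059°.
North–south shift: 0.000037 × 112000 = 4.144 m.
E–W at 8.8617°: 0.000059° × 112000 × cos 8.8617° = 0.000059 × 112000 × 0.9881 ≈ 6.52912 m.
Hypotenuse of the two orthogonal shifts: √(4.144² + 6.52912²) = 7.73319 m.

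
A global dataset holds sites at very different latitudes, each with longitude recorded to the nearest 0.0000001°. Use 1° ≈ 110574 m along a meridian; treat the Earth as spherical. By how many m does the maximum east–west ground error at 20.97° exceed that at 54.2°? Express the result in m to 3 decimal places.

0.002 m

Rounding to 7 decimal places leaves the longitude within ±5e-08° of the true value.
At 20.97°: 5e-08° × 110574 × cos 20.97° = 5e-08 × 110574 × 0.9338 ≈ 0.0051625 m.
At 54.2°: 5e-08° × 110574 × cos 54.2° = 5e-08 × 110574 × 0.5850 ≈ 0.0032341 m.
Difference: 0.0051625 − 0.0032341 = 0.0019285 m.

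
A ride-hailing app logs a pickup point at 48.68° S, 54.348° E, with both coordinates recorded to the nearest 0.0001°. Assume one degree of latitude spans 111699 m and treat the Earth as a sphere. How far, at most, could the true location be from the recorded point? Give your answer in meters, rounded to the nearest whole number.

7 meters

Rounding to 4 decimal places leaves each coordinate within ±5e-05° of the true value.
Latitude error → 5e-05 × 111699 = 5.58495 m along the meridian.
East–west component at 48.68°: 5e-05° × 111699 × cos 48.68° ≈ 5e-05 × 73750.8 ≈ 3.68754 m.
Worst case both components are at the extreme and orthogonal: √(5.58495² + 3.68754²) ≈ 6.6925 m.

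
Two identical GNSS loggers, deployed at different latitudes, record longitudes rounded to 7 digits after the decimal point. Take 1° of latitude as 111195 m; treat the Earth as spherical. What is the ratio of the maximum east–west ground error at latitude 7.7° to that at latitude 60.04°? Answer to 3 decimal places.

1.984

Rounding to 7 decimal places leaves the longitude within ±5e-08° of the true value.
At 7.7°: 5e-08° × 111195 × cos 7.7° = 5e-08 × 111195 × 0.9910 ≈ 0.0055096 m.
Error at 60.04° = 5e-08° × 111195 × cos 60.04° ≈ 0.0055597 × 0.4994 = 0.0027765 m.
The ratio reduces to cos 7.7° / cos 60.04° = 0.9910/0.4994 ≈ 1.9844.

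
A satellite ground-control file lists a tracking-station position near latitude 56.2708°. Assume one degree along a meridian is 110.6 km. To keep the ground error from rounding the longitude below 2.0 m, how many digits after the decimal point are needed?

At 56.2708° one degree of longitude covers 110600 × cos 56.2708° ≈ 110600 × 0.5553 ≈ 61412.7 m.
N decimal places → at most half a unit in the last place, 0.5 × 10⁻ᴺ° = 61412.7/2 × 10⁻ᴺ m.
Setting 30706.3 × 10⁻ᴺ ≤ 2.0 gives 10ᴺ ≥ 1.535e+04, i.e. N ≥ 4.19.
So 5 decimal places suffice (0.307 m); 4 would allow up to 3.07 m.

5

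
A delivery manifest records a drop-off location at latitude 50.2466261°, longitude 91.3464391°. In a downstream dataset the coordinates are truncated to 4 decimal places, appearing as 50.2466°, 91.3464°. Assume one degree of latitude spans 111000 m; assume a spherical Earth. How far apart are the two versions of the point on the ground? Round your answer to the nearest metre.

Δlat = 50.2466261 − 50.2466 = +0.0000261°; Δlon = 91.3464391 − 91.3464 = +0.0000391°.
North–south shift: 0.0000261 × 111000 = 2.8971 m.
E–W at 50.2466°: 0.0000391° × 111000 × cos 50.2466° = 0.0000391 × 111000 × 0.6395 ≈ 2.77543 m.
Combined displacement = (2.8971² + 2.77543²)^½ ≈ 4.01201 m.

4 metres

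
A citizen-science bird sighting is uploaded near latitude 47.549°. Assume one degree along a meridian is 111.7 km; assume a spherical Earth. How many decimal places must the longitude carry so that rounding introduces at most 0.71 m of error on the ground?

5 decimal places

At 47.549° one degree of longitude covers 111700 × cos 47.549° ≈ 111700 × 0.6750 ≈ 75393 m.
Rounding to N decimal places gives at most 0.5 × 10⁻ᴺ degrees of error, i.e. 0.5 × 10⁻ᴺ × 75393 m.
Setting 37696.5 × 10⁻ᴺ ≤ 0.71 gives 10ᴺ ≥ 5.309e+04, i.e. N ≥ 4.73.
At 4 places the error can reach 3.77 m, but 5 places keeps it to 0.377 m.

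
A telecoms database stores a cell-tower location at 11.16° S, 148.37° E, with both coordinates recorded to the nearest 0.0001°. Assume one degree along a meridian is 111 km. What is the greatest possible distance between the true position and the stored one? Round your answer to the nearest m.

Rounding to 4 decimal places leaves each coordinate within ±5e-05° of the true value.
Latitude error → 5e-05 × 111000 = 5.55 m along the meridian.
E–W at 11.16°: 5e-05° × 111000 × cos 11.16° = 5e-05 × 111000 × 0.9811 ≈ 5.44505 m.
Combining orthogonally: (5.55² + 5.44505²)^½ ≈ 7.77503 m.

8 m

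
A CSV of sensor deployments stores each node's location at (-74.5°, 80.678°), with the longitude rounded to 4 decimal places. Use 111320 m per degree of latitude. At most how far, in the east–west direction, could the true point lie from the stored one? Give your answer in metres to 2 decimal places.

Rounding to 4 decimal places leaves the longitude within ±5e-05° of the true value.
One degree of longitude at 74.5° is 111320 × cos 74.5° ≈ 111320 × 0.2672 = 29749 m.
So at most 5e-05° × 29749 ≈ 1.48745 m east–west.

1.49 metres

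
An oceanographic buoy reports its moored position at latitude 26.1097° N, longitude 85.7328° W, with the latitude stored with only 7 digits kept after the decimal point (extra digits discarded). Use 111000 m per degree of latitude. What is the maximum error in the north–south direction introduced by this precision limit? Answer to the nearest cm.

Truncating at 7 decimal places can drop up to a full unit in the last place, so the latitude may be off by as much as 1e-07°.
North–south distance: 1e-07° × 111000 m/° = 0.0111 m.
That is 0.0111 m = 1.11 cm.

1 cm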